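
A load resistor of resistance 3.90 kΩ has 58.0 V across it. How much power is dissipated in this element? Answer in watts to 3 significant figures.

With V across and R both known, P = V²/R gives the dissipation directly.
P = (58.0 V)² / 3900 Ω = 0.8626 W

0.863 W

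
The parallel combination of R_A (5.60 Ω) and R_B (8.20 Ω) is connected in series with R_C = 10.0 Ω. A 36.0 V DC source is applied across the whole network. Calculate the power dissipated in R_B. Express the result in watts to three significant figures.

Combine R_A and R_B into their parallel equivalent first, reducing the network to two series resistors.
R_p = (5.60×8.20)/(5.60+8.20) = 3.328 Ω
R_total = R_p + 10.0 = 3.328 + 10.0 = 13.33 Ω
I = V / R_total = 36.0 / 13.33 = 2.701 A
Voltage across the parallel pair: V_p = I × R_p = 2.701 × 3.328 = 8.988 V
R_B has V_p across it, so P = V_p²/R_B.
P_R_B = (8.988)² / 8.20 = 9.852 W

9.85 W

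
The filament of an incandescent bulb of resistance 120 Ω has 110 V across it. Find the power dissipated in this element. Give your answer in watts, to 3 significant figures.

101 W

V and R are stated; P = V²/R avoids computing the current.
P = (110 V)² / 120 Ω = 100.8 W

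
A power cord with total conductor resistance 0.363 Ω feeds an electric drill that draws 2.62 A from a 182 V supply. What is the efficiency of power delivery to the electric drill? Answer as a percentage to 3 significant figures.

The power cord carries the full 2.62 A.
P_line = I² R_line = (2.620)² × 0.363 = 2.492 W
P_source = V I = 182 × 2.620 = 476.8 W; P_load = 474.3 W
η = P_load / P_source = 474.3 / 476.8 = 0.9948

99.5 %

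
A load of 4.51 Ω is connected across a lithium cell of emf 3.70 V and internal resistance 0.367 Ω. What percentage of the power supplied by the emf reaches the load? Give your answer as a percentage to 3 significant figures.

92.5 %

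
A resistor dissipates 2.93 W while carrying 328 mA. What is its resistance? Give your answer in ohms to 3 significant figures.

Inverting the appropriate power form: R = P / I².
R = 2.93 / (0.3280)² = 27.23 Ω

27.2 Ω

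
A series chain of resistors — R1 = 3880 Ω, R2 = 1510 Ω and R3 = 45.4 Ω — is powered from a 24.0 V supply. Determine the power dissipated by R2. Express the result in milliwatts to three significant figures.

Since the resistors are in series they all carry the loop current I = V/R_total; the power in any one is I²R.
R_total = 3880 + 1510 + 45.4 = 5435 Ω
I = V / R_total = 24.0 / 5435 = 0.004415 A
P_R2 = I² × R2 = (0.004415)² × 1510 = 0.02944 W

29.4 mW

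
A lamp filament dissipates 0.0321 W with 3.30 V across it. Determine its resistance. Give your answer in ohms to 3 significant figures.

339 Ω

Rearranging the power relation for the two known quantities gives R = V² / P.
R = (3.30)² / 0.0321 = 339.3 Ω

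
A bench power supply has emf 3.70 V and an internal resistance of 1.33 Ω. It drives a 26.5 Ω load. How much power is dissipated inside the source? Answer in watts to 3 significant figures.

0.0235 W

r is in series with the load, so it carries the full circuit current — the loss in it is I²r.
I = ε / (r + R) = 3.70 / (1.33 + 26.5) = 0.1330 A
P_int = I² r = (0.1330)² × 1.33 = 0.02351 W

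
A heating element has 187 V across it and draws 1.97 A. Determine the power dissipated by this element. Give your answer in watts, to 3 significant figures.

368 W

Both the voltage across and the current through the element are known, so P = V I applies directly.
P = 187 V × 1.970 A = 368.4 W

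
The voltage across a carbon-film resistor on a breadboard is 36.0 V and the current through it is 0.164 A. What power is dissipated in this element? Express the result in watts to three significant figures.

V and I are known directly — P = V I, no intermediate step needed.
P = 36.0 V × 0.1640 A = 5.904 W

5.90 W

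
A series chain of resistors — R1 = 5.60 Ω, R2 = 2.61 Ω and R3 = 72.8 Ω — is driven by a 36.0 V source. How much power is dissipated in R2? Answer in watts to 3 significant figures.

In a series string the same current flows through every resistor — find that current, then P = I²R for the one we want.
R_total = 5.60 + 2.61 + 72.8 = 81.01 Ω
I = V / R_total = 36.0 / 81.01 = 0.4444 A
P_R2 = I² × R2 = (0.4444)² × 2.61 = 0.5154 W

0.515 W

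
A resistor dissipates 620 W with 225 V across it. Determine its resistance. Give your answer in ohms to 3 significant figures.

Rearranging the power relation for the two known quantities gives R = V² / P.
R = (225)² / 620 = 81.65 Ω

81.7 Ω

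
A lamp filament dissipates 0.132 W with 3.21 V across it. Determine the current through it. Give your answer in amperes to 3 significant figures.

0.0411 A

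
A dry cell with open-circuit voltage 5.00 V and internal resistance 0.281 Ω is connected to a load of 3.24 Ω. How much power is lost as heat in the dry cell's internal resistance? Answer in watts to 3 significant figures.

r is in series with the load, so it carries the full circuit current — the loss in it is I²r.
I = ε / (r + R) = 5.00 / (0.281 + 3.24) = 1.420 A
P_int = I² r = (1.420)² × 0.281 = 0.5666 W

0.567 W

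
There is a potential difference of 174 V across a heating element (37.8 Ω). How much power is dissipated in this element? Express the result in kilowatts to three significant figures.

With V across and R both known, P = V²/R gives the dissipation directly.
P = (174 V)² / 37.8 Ω = 801.0 W

0.801 kW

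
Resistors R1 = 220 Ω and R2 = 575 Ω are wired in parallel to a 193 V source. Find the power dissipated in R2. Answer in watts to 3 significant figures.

64.8 W

R2 sits directly across the source, so P = V²/R with V = 193 V.
P_R2 = V² / R2 = (193)² / 575 Ω = 64.78 W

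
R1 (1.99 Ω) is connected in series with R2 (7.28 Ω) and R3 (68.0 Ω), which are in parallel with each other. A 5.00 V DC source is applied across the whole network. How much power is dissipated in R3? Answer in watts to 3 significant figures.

Reduce the parallel pair to R_p first; the network is then a simple series string.
R_p = (7.28×68.0)/(7.28+68.0) = 6.576 Ω
R_total = 1.99 + 6.576 = 8.566 Ω
I = V / R_total = 5.00 / 8.566 = 0.5837 A
Voltage across the parallel pair: V_p = I × R_p = 0.5837 × 6.576 = 3.838 V
R3 is across V_p, so use P = V²/R for that branch.
P_R3 = (3.838)² / 68.0 = 0.2167 W

0.217 W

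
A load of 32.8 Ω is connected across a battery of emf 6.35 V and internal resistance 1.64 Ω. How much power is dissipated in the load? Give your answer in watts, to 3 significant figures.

Load and internal resistance form a series loop — compute the loop current, then the load power via I²R.
I = ε / (r + R) = 6.35 / (1.64 + 32.8) = 0.1844 A
P_load = I² R = (0.1844)² × 32.8 = 1.115 W

1.12 W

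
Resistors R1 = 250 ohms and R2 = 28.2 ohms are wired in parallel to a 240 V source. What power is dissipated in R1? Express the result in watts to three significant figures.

Every branch has 240 V across it, so for R1 the power is simply V²/R.
P_R1 = V² / R1 = (240)² / 250 Ω = 230.4 W

230 W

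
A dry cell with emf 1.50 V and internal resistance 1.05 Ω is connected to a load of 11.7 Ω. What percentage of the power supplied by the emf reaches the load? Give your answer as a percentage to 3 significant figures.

91.8 %

The source delivers εI, of which I²R reaches the load and I²r is lost; since I is common, η = R/(R+r).
η = R / (R + r) = 11.7 / (11.7 + 1.05) = 0.9176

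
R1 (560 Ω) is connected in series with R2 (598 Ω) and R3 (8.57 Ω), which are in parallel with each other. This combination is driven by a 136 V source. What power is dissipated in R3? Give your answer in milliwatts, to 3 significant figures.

Replace R2 and R3 with their parallel equivalent so the circuit becomes R1 in series with R_p.
R_p = (598×8.57)/(598+8.57) = 8.449 Ω
R_total = 560 + 8.449 = 568.4 Ω
I = V / R_total = 136 / 568.4 = 0.2392 A
Voltage across the parallel pair: V_p = I × R_p = 0.2392 × 8.449 = 2.021 V
R3 is across V_p, so use P = V²/R for that branch.
P_R3 = (2.021)² / 8.57 = 0.4768 W

477 mW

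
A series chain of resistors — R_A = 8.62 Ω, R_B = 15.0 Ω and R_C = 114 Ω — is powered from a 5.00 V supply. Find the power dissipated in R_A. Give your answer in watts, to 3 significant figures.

Since the resistors are in series they all carry the loop current I = V/R_total; the power in any one is I²R.
R_total = 8.62 + 15.0 + 114 = 137.6 Ω
I = V / R_total = 5.00 / 137.6 = 0.03633 A
P_R_A = I² × R_A = (0.03633)² × 8.62 = 0.01138 W

0.0114 W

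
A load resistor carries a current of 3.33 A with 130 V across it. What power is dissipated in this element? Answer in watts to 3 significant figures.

Since both terminal voltage and current are stated, P = V I gives the power in one step.
P = 130 V × 3.330 A = 432.9 W

433 W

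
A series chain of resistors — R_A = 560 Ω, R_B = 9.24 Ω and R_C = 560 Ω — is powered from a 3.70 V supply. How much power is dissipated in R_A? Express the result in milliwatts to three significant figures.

The current is common to all series resistors; compute it, then apply P = I²R for the target.
R_total = 560 + 9.24 + 560 = 1129 Ω
I = V / R_total = 3.70 / 1129 = 0.003277 A
P_R_A = I² × R_A = (0.003277)² × 560 = 0.006012 W

6.01 mW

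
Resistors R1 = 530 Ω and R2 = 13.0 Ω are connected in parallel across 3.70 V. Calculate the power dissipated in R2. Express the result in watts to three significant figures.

1.05 W

Each parallel branch sees the full supply voltage, so P = V²/R applies directly to the target branch.
P_R2 = V² / R2 = (3.70)² / 13.0 Ω = 1.053 W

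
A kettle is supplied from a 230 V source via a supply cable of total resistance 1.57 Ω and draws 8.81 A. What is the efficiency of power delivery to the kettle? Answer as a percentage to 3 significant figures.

94.0 %

The supply cable carries the full 8.81 A.
P_line = I² R_line = (8.810)² × 1.57 = 121.9 W
P_source = V I = 230 × 8.810 = 2026 W; P_load = 1904 W
η = P_load / P_source = 1904 / 2026 = 0.9399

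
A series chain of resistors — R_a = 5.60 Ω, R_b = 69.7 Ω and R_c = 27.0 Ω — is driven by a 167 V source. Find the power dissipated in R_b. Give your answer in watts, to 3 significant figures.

186 W

In a series string the same current flows through every resistor — find that current, then P = I²R for the one we want.
R_total = 5.60 + 69.7 + 27.0 = 102.3 Ω
I = V / R_total = 167 / 102.3 = 1.632 A
P_R_b = I² × R_b = (1.632)² × 69.7 = 185.7 W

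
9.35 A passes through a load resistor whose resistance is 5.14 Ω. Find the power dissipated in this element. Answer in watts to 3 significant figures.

449 W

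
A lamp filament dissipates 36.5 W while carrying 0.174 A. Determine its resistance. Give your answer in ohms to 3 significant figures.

Inverting the appropriate power form: R = P / I².
R = 36.5 / (0.1740)² = 1206 Ω

1210 Ω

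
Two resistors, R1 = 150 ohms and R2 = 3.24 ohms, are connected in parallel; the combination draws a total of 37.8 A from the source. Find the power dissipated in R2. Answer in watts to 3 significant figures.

4440 W

Parallel branches share V, not I — compute V via R_eq, then use V²/R for the target branch.
1/R_eq = 1/150 + 1/3.24 ⇒ R_eq = 3.171 Ω
V = I_total × R_eq = 37.80 × 3.171 = 119.9 V
P_R2 = V² / R2 = (119.9)² / 3.24 = 4436 W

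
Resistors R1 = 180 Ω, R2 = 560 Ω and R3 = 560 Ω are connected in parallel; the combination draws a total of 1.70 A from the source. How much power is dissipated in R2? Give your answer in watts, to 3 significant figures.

62.0 W

Only the total current is stated, so first find the parallel equivalent to get the voltage across the combination.
1/R_eq = 1/180 + 1/560 + 1/560 ⇒ R_eq = 109.6 Ω
V = I_total × R_eq = 1.700 × 109.6 = 186.3 V
P_R2 = V² / R2 = (186.3)² / 560 = 61.95 W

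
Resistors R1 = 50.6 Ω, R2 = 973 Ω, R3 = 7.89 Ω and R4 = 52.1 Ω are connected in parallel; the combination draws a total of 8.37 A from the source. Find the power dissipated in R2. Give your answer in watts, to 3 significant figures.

The branches share the same voltage, but only the total current is given — find V from the equivalent resistance first.
1/R_eq = 1/50.6 + 1/973 + 1/7.89 + 1/52.1 ⇒ R_eq = 5.998 Ω
V = I_total × R_eq = 8.370 × 5.998 = 50.20 V
P_R2 = V² / R2 = (50.20)² / 973 = 2.590 W

2.59 W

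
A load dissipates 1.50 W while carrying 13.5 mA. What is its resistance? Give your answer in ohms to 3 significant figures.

Rearranging the power relation for the two known quantities gives R = P / I².
R = 1.50 / (0.01350)² = 8230 Ω

8230 Ω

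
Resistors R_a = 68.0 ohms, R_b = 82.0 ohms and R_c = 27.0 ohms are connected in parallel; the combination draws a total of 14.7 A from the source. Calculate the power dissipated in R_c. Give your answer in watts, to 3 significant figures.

Only the total current is stated, so first find the parallel equivalent to get the voltage across the combination.
1/R_eq = 1/68.0 + 1/82.0 + 1/27.0 ⇒ R_eq = 15.64 Ω
V = I_total × R_eq = 14.70 × 15.64 = 229.9 V
P_R_c = V² / R_c = (229.9)² / 27.0 = 1958 W

1960 W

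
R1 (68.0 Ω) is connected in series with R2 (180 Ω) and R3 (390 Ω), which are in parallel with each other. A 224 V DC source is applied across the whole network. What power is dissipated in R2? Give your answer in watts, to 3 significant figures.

116 W

Collapse R2‖R3 to a single equivalent, reducing the network to two series elements.
R_p = (180×390)/(180+390) = 123.2 Ω
R_total = 68.0 + 123.2 = 191.2 Ω
I = V / R_total = 224 / 191.2 = 1.172 A
Voltage across the parallel pair: V_p = I × R_p = 1.172 × 123.2 = 144.3 V
R2 is across V_p, so use P = V²/R for that branch.
P_R2 = (144.3)² / 180 = 115.7 W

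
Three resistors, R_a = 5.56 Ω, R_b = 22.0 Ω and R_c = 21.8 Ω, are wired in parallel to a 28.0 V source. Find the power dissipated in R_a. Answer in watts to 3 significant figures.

141 W

Every branch has 28.0 V across it, so for R_a the power is simply V²/R.
P_R_a = V² / R_a = (28.0)² / 5.56 Ω = 141.0 W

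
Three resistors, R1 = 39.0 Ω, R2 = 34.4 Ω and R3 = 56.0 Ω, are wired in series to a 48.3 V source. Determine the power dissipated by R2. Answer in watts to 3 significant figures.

4.79 W

Since the resistors are in series they all carry the loop current I = V/R_total; the power in any one is I²R.
R_total = 39.0 + 34.4 + 56.0 = 129.4 Ω
I = V / R_total = 48.3 / 129.4 = 0.3733 A
P_R2 = I² × R2 = (0.3733)² × 34.4 = 4.793 W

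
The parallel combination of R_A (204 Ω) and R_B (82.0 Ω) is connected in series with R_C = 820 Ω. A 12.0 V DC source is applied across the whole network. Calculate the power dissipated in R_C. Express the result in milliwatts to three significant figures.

First find R_p for the parallel pair, then treat R_p + R_C as a series loop.
R_p = (204×82.0)/(204+82.0) = 58.49 Ω
R_total = R_p + 820 = 58.49 + 820 = 878.5 Ω
I = V / R_total = 12.0 / 878.5 = 0.01366 A
All the supply current flows through R_C; use P = I²R_C.
P_R_C = (0.01366)² × 820 = 0.1530 W

153 mW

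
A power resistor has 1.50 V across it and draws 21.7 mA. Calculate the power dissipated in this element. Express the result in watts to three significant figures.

0.0326 W

Both the voltage across and the current through the element are known, so P = V I applies directly.
P = 1.50 V × 0.02170 A = 0.03255 W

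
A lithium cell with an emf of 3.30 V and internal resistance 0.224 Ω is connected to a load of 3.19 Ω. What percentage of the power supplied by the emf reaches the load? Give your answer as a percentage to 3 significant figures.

93.4 %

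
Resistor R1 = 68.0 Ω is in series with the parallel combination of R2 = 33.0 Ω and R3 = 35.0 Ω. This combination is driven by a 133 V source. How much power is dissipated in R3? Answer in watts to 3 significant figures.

20.2 W

Replace R2 and R3 with their parallel equivalent so the circuit becomes R1 in series with R_p.
R_p = (33.0×35.0)/(33.0+35.0) = 16.99 Ω
R_total = 68.0 + 16.99 = 84.99 Ω
I = V / R_total = 133 / 84.99 = 1.565 A
Voltage across the parallel pair: V_p = I × R_p = 1.565 × 16.99 = 26.58 V
R3 is across V_p, so use P = V²/R for that branch.
P_R3 = (26.58)² / 35.0 = 20.19 W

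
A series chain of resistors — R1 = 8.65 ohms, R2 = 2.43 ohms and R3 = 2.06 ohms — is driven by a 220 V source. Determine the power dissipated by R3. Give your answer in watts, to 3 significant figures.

577 W

The current is common to all series resistors; compute it, then apply P = I²R for the target.
R_total = 8.65 + 2.43 + 2.06 = 13.14 Ω
I = V / R_total = 220 / 13.14 = 16.74 A
P_R3 = I² × R3 = (16.74)² × 2.06 = 577.5 W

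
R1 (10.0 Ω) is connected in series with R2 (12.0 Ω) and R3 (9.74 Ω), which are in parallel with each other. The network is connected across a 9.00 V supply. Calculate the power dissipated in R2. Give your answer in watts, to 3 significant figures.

0.825 W

Collapse R2‖R3 to a single equivalent, reducing the network to two series elements.
R_p = (12.0×9.74)/(12.0+9.74) = 5.376 Ω
R_total = 10.0 + 5.376 = 15.38 Ω
I = V / R_total = 9.00 / 15.38 = 0.5853 A
Voltage across the parallel pair: V_p = I × R_p = 0.5853 × 5.376 = 3.147 V
R2 sees V_p directly, so P = V_p² / R2.
P_R2 = (3.147)² / 12.0 = 0.8252 W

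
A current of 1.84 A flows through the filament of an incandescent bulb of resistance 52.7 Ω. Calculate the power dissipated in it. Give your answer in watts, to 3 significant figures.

178 W

Current and resistance are given, so P = I²R is the direct form.
P = (1.840 A)² × 52.7 Ω = 178.4 W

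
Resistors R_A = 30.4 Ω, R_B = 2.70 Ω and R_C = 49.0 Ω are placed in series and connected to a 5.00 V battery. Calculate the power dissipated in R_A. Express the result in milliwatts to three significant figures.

113 mW

Series elements share the same current, so find I first, then use P = I²R.
R_total = 30.4 + 2.70 + 49.0 = 82.10 Ω
I = V / R_total = 5.00 / 82.10 = 0.06090 A
P_R_A = I² × R_A = (0.06090)² × 30.4 = 0.1128 W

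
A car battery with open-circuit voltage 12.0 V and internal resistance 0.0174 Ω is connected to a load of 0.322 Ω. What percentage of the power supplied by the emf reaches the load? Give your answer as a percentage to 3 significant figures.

Both r and R carry the same current, so the power split is just the resistance split: η = R/(R+r).
η = R / (R + r) = 0.322 / (0.322 + 0.0174) = 0.9487

94.9 %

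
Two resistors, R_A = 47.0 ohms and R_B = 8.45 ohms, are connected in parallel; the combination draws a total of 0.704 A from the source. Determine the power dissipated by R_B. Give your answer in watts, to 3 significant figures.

3.01 W

The branches share the same voltage, but only the total current is given — find V from the equivalent resistance first.
1/R_eq = 1/47.0 + 1/8.45 ⇒ R_eq = 7.162 Ω
V = I_total × R_eq = 0.7040 × 7.162 = 5.042 V
P_R_B = V² / R_B = (5.042)² / 8.45 = 3.009 W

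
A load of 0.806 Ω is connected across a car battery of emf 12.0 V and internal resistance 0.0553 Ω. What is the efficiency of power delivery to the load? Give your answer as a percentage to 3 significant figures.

Efficiency is P_load / P_total. With a series r and R sharing the same I, P = I²R for each, so η = R/(R+r).
η = R / (R + r) = 0.806 / (0.806 + 0.0553) = 0.9358

93.6 %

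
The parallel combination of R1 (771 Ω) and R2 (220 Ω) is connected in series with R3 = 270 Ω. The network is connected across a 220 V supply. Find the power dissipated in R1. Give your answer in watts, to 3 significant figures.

9.45 W

Collapse the R1‖R2 pair into one equivalent R_p; then R_p and R3 form a series string.
R_p = (771×220)/(771+220) = 171.2 Ω
R_total = R_p + 270 = 171.2 + 270 = 441.2 Ω
I = V / R_total = 220 / 441.2 = 0.4987 A
Voltage across the parallel pair: V_p = I × R_p = 0.4987 × 171.2 = 85.36 V
R1 sits across V_p; its power is V_p²/R.
P_R1 = (85.36)² / 771 = 9.449 W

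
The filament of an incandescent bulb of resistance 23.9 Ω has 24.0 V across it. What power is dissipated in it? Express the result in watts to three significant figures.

24.1 W

Voltage and resistance are given, so P = V²/R is the one-step route.
P = (24.0 V)² / 23.9 Ω = 24.10 W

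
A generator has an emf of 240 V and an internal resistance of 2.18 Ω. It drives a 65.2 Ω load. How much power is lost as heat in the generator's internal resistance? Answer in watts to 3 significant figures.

27.7 W

r is in series with the load, so it carries the full circuit current — the loss in it is I²r.
I = ε / (r + R) = 240 / (2.18 + 65.2) = 3.562 A
P_int = I² r = (3.562)² × 2.18 = 27.66 W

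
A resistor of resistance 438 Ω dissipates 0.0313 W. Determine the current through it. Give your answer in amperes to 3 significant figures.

The two known quantities fix the third via I = √(P / R).
I = √(0.0313 / 438) = 0.008453 A

0.00845 A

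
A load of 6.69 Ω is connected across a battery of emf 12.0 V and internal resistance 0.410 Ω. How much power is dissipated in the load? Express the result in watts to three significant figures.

19.1 W

Find the circuit current first, then P = I²R for the load (series elements share I).
I = ε / (r + R) = 12.0 / (0.410 + 6.69) = 1.690 A
P_load = I² R = (1.690)² × 6.69 = 19.11 W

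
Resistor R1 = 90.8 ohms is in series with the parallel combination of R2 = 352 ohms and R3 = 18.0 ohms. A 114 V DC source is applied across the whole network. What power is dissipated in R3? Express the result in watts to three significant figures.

18.2 W

Reduce the parallel pair to R_p first; the network is then a simple series string.
R_p = (352×18.0)/(352+18.0) = 17.12 Ω
R_total = 90.8 + 17.12 = 107.9 Ω
I = V / R_total = 114 / 107.9 = 1.056 A
Voltage across the parallel pair: V_p = I × R_p = 1.056 × 17.12 = 18.09 V
With V_p across R3, its power is V_p²/R3.
P_R3 = (18.09)² / 18.0 = 18.18 W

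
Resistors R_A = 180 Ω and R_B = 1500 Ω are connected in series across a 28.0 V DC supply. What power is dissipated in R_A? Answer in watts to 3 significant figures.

In a series string the same current flows through every resistor — find that current, then P = I²R for the one we want.
R_total = 180 + 1500 = 1680 Ω
I = V / R_total = 28.0 / 1680 = 0.01667 A
P_R_A = I² × R_A = (0.01667)² × 180 = 0.05000 W

0.0500 W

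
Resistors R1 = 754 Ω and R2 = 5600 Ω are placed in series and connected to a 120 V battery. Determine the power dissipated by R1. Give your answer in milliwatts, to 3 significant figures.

Every series element carries the same I. Get I from the total resistance, then P = I² × R1.
R_total = 754 + 5600 = 6354 Ω
I = V / R_total = 120 / 6354 = 0.01889 A
P_R1 = I² × R1 = (0.01889)² × 754 = 0.2689 W

269 mW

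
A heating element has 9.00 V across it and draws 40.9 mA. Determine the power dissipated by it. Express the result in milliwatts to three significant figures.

368 mW

Since both terminal voltage and current are stated, P = V I gives the power in one step.
P = 9.00 V × 0.04090 A = 0.3681 W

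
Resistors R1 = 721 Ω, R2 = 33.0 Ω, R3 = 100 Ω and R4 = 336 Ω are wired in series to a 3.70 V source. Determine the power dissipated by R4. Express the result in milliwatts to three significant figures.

Every series element carries the same I. Get I from the total resistance, then P = I² × R4.
R_total = 721 + 33.0 + 100 + 336 = 1190 Ω
I = V / R_total = 3.70 / 1190 = 0.003109 A
P_R4 = I² × R4 = (0.003109)² × 336 = 0.003248 W

3.25 mW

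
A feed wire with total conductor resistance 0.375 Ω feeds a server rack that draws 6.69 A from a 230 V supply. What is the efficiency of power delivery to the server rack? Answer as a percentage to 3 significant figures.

98.9 %

The feed wire carries the full 6.69 A.
P_line = I² R_line = (6.690)² × 0.375 = 16.78 W
P_source = V I = 230 × 6.690 = 1539 W; P_load = 1522 W
η = P_load / P_source = 1522 / 1539 = 0.9891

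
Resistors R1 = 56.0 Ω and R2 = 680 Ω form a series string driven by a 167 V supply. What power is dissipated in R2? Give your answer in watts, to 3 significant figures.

35.0 W

The current is common to all series resistors; compute it, then apply P = I²R for the target.
R_total = 56.0 + 680 = 736.0 Ω
I = V / R_total = 167 / 736.0 = 0.2269 A
P_R2 = I² × R2 = (0.2269)² × 680 = 35.01 W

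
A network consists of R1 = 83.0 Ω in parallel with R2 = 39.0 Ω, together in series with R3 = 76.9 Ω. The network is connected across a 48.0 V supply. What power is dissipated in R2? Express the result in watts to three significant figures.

3.89 W

Collapse the R1‖R2 pair into one equivalent R_p; then R_p and R3 form a series string.
R_p = (83.0×39.0)/(83.0+39.0) = 26.53 Ω
R_total = R_p + 76.9 = 26.53 + 76.9 = 103.4 Ω
I = V / R_total = 48.0 / 103.4 = 0.4641 A
Voltage across the parallel pair: V_p = I × R_p = 0.4641 × 26.53 = 12.31 V
R2 has V_p across it, so P = V_p²/R2.
P_R2 = (12.31)² / 39.0 = 3.887 W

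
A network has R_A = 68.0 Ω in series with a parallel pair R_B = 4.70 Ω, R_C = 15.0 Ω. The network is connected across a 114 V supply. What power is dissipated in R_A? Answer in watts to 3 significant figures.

Replace R_B and R_C with their parallel equivalent so the circuit becomes R_A in series with R_p.
R_p = (4.70×15.0)/(4.70+15.0) = 3.579 Ω
R_total = 68.0 + 3.579 = 71.58 Ω
I = V / R_total = 114 / 71.58 = 1.593 A
R_A is in the main series path, so its power is I²R_A.
P_R_A = (1.593)² × 68.0 = 172.5 W

172 W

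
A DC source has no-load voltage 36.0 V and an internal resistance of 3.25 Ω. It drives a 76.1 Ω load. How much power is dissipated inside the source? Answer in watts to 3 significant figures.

Internal loss is I²r, with I set by the total series resistance r+R.
I = ε / (r + R) = 36.0 / (3.25 + 76.1) = 0.4537 A
P_int = I² r = (0.4537)² × 3.25 = 0.6690 W

0.669 W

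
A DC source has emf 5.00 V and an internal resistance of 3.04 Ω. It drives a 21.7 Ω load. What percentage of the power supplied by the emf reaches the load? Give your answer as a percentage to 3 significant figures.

87.7 %

Efficiency is P_load / P_total. With a series r and R sharing the same I, P = I²R for each, so η = R/(R+r).
η = R / (R + r) = 21.7 / (21.7 + 3.04) = 0.8771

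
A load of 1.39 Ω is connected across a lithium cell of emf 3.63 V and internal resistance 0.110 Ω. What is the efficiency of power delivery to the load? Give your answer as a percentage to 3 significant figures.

η = P_load/(P_load+P_int) = I²R/(I²R+I²r) = R/(R+r) — the I² cancels for series elements.
η = R / (R + r) = 1.39 / (1.39 + 0.110) = 0.9267

92.7 %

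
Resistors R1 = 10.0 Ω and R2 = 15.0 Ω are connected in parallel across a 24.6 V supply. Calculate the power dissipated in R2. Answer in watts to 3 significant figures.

Each parallel branch sees the full supply voltage, so P = V²/R applies directly to the target branch.
P_R2 = V² / R2 = (24.6)² / 15.0 Ω = 40.34 W

40.3 W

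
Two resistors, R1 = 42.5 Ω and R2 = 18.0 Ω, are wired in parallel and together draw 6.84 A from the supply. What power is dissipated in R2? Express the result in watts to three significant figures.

The branches share the same voltage, but only the total current is given — find V from the equivalent resistance first.
1/R_eq = 1/42.5 + 1/18.0 ⇒ R_eq = 12.64 Ω
V = I_total × R_eq = 6.840 × 12.64 = 86.49 V
P_R2 = V² / R2 = (86.49)² / 18.0 = 415.6 W

416 W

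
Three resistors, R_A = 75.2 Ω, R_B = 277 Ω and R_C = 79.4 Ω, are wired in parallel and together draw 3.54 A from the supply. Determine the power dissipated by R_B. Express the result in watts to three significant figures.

52.0 W

We need the common branch voltage; get it from I_total × R_eq, then P = V²/R for the branch.
1/R_eq = 1/75.2 + 1/277 + 1/79.4 ⇒ R_eq = 33.90 Ω
V = I_total × R_eq = 3.540 × 33.90 = 120.0 V
P_R_B = V² / R_B = (120.0)² / 277 = 51.98 W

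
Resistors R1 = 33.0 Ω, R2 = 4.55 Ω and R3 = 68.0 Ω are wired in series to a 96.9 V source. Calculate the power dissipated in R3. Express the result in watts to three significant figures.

Series elements share the same current, so find I first, then use P = I²R.
R_total = 33.0 + 4.55 + 68.0 = 105.5 Ω
I = V / R_total = 96.9 / 105.5 = 0.9180 A
P_R3 = I² × R3 = (0.9180)² × 68.0 = 57.31 W

57.3 W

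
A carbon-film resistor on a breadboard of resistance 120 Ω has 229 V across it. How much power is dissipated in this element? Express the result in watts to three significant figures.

We know the drop across the element and its resistance — P = V²/R, one step.
P = (229 V)² / 120 Ω = 437.0 W

437 W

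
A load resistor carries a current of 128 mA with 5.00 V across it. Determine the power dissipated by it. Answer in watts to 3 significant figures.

With V and I both given, power follows immediately from P = V I.
P = 5.00 V × 0.1280 A = 0.6400 W

0.640 W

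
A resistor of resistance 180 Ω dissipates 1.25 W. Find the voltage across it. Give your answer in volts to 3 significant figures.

The two known quantities fix the third via V = √(P R).
V = √(1.25 × 180) = 15.00 V

15.0 V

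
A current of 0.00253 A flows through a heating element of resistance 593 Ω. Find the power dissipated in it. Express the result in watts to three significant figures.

0.00380 W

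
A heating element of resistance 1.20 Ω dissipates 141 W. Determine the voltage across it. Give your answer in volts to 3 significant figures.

13.0 V

The two known quantities fix the third via V = √(P R).
V = √(141 × 1.20) = 13.01 V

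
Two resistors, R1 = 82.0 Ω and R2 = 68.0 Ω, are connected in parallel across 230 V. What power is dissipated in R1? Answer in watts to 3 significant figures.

645 W

Parallel branches share the same voltage; P = V²/R gives the branch power in one step.
P_R1 = V² / R1 = (230)² / 82.0 Ω = 645.1 W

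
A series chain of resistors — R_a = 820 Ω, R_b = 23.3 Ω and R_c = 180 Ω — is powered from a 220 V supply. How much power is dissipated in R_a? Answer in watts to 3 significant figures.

37.9 W

The current is common to all series resistors; compute it, then apply P = I²R for the target.
R_total = 820 + 23.3 + 180 = 1023 Ω
I = V / R_total = 220 / 1023 = 0.2150 A
P_R_a = I² × R_a = (0.2150)² × 820 = 37.90 W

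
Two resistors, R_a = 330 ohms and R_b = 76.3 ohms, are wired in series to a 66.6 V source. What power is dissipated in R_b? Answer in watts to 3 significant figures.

2.05 W

Every series element carries the same I. Get I from the total resistance, then P = I² × R_b.
R_total = 330 + 76.3 = 406.3 Ω
I = V / R_total = 66.6 / 406.3 = 0.1639 A
P_R_b = I² × R_b = (0.1639)² × 76.3 = 2.050 W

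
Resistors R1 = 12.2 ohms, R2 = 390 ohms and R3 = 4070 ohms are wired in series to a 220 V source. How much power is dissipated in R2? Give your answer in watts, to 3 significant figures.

0.944 W

In a series string the same current flows through every resistor — find that current, then P = I²R for the one we want.
R_total = 12.2 + 390 + 4070 = 4472 Ω
I = V / R_total = 220 / 4472 = 0.04919 A
P_R2 = I² × R2 = (0.04919)² × 390 = 0.9438 W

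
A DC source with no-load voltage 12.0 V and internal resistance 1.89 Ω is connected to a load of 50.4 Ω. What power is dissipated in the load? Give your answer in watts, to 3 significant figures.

The internal resistance and the load are in series, so the same I flows through both; get I from ε/(r+R), then I²R for the load.
I = ε / (r + R) = 12.0 / (1.89 + 50.4) = 0.2295 A
P_load = I² R = (0.2295)² × 50.4 = 2.654 W

2.65 W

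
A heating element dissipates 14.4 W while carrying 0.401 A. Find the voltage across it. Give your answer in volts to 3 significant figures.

35.9 V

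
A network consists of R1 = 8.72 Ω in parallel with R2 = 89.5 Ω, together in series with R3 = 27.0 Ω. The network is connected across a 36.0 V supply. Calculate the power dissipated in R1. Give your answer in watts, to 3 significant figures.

7.68 W

First find R_p for the parallel pair, then treat R_p + R3 as a series loop.
R_p = (8.72×89.5)/(8.72+89.5) = 7.946 Ω
R_total = R_p + 27.0 = 7.946 + 27.0 = 34.95 Ω
I = V / R_total = 36.0 / 34.95 = 1.030 A
Voltage across the parallel pair: V_p = I × R_p = 1.030 × 7.946 = 8.186 V
R1 sits across V_p; its power is V_p²/R.
P_R1 = (8.186)² / 8.72 = 7.684 W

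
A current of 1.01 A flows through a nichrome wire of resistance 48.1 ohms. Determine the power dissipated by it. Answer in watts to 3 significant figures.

49.1 W

With I and R stated, P = I²R applies in one step.
P = (1.010 A)² × 48.1 Ω = 49.07 W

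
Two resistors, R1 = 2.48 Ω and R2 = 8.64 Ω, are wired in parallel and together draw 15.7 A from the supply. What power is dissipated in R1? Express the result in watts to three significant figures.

Only the total current is stated, so first find the parallel equivalent to get the voltage across the combination.
1/R_eq = 1/2.48 + 1/8.64 ⇒ R_eq = 1.927 Ω
V = I_total × R_eq = 15.70 × 1.927 = 30.25 V
P_R1 = V² / R1 = (30.25)² / 2.48 = 369.0 W

369 W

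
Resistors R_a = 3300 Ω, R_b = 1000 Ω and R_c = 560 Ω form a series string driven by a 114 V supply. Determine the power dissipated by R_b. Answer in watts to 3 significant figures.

The current is common to all series resistors; compute it, then apply P = I²R for the target.
R_total = 3300 + 1000 + 560 = 4860 Ω
I = V / R_total = 114 / 4860 = 0.02346 A
P_R_b = I² × R_b = (0.02346)² × 1000 = 0.5502 W

0.550 W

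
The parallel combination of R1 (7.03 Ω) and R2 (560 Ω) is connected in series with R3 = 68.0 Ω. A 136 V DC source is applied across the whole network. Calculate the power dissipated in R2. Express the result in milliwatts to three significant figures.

Collapse the R1‖R2 pair into one equivalent R_p; then R_p and R3 form a series string.
R_p = (7.03×560)/(7.03+560) = 6.943 Ω
R_total = R_p + 68.0 = 6.943 + 68.0 = 74.94 Ω
I = V / R_total = 136 / 74.94 = 1.815 A
Voltage across the parallel pair: V_p = I × R_p = 1.815 × 6.943 = 12.60 V
Use P = V²/R for R2 with V = V_p.
P_R2 = (12.60)² / 560 = 0.2835 W

283 mW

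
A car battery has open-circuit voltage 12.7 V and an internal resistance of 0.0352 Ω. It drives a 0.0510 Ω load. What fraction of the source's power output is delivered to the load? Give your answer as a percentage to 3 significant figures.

59.2 %

η = P_load/(P_load+P_int) = I²R/(I²R+I²r) = R/(R+r) — the I² cancels for series elements.
η = R / (R + r) = 0.0510 / (0.0510 + 0.0352) = 0.5916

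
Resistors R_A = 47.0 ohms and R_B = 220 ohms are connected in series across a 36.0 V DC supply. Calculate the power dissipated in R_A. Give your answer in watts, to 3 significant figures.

0.854 W

Every series element carries the same I. Get I from the total resistance, then P = I² × R_A.
R_total = 47.0 + 220 = 267.0 Ω
I = V / R_total = 36.0 / 267.0 = 0.1348 A
P_R_A = I² × R_A = (0.1348)² × 47.0 = 0.8544 W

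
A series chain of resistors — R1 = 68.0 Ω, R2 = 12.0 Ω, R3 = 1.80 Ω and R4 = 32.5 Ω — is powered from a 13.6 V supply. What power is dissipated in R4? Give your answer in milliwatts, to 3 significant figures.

Every series element carries the same I. Get I from the total resistance, then P = I² × R4.
R_total = 68.0 + 12.0 + 1.80 + 32.5 = 114.3 Ω
I = V / R_total = 13.6 / 114.3 = 0.1190 A
P_R4 = I² × R4 = (0.1190)² × 32.5 = 0.4601 W

460 mW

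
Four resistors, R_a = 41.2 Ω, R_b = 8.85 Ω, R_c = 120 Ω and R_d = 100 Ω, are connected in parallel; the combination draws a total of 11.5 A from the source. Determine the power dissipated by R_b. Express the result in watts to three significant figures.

617 W

The branches share the same voltage, but only the total current is given — find V from the equivalent resistance first.
1/R_eq = 1/41.2 + 1/8.85 + 1/120 + 1/100 ⇒ R_eq = 6.427 Ω
V = I_total × R_eq = 11.50 × 6.427 = 73.91 V
P_R_b = V² / R_b = (73.91)² / 8.85 = 617.2 W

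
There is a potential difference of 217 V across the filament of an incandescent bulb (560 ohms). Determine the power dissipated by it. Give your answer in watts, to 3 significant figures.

We know the drop across the element and its resistance — P = V²/R, one step.
P = (217 V)² / 560 Ω = 84.09 W

84.1 W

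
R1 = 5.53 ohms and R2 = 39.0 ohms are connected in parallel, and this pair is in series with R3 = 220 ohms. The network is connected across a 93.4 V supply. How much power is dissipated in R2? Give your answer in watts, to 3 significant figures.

0.104 W

Collapse the R1‖R2 pair into one equivalent R_p; then R_p and R3 form a series string.
R_p = (5.53×39.0)/(5.53+39.0) = 4.843 Ω
R_total = R_p + 220 = 4.843 + 220 = 224.8 Ω
I = V / R_total = 93.4 / 224.8 = 0.4154 A
Voltage across the parallel pair: V_p = I × R_p = 0.4154 × 4.843 = 2.012 V
Use P = V²/R for R2 with V = V_p.
P_R2 = (2.012)² / 39.0 = 0.1038 W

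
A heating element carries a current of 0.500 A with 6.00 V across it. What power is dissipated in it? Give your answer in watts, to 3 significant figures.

Both the voltage across and the current through the element are known, so P = V I applies directly.
P = 6.00 V × 0.5000 A = 3.000 W

3.00 W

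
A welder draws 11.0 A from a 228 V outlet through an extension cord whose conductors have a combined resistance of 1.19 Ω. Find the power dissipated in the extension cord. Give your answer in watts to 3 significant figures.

The extension cord and load are in series, so the same current flows in both; the loss is I²R_line.
The extension cord carries the full 11.0 A.
P_line = I² R_line = (11.00)² × 1.19 = 144.0 W

144 W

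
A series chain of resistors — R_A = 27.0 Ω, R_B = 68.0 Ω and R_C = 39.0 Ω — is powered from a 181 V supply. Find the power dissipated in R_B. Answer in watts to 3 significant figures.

The current is common to all series resistors; compute it, then apply P = I²R for the target.
R_total = 27.0 + 68.0 + 39.0 = 134.0 Ω
I = V / R_total = 181 / 134.0 = 1.351 A
P_R_B = I² × R_B = (1.351)² × 68.0 = 124.1 W

124 W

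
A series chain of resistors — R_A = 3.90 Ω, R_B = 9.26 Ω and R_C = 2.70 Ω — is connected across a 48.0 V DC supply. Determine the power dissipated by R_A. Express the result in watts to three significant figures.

In a series string the same current flows through every resistor — find that current, then P = I²R for the one we want.
R_total = 3.90 + 9.26 + 2.70 = 15.86 Ω
I = V / R_total = 48.0 / 15.86 = 3.026 A
P_R_A = I² × R_A = (3.026)² × 3.90 = 35.72 W

35.7 W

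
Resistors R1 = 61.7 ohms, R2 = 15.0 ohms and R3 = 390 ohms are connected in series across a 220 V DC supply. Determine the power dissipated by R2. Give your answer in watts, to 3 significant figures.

Series elements share the same current, so find I first, then use P = I²R.
R_total = 61.7 + 15.0 + 390 = 466.7 Ω
I = V / R_total = 220 / 466.7 = 0.4714 A
P_R2 = I² × R2 = (0.4714)² × 15.0 = 3.333 W

3.33 W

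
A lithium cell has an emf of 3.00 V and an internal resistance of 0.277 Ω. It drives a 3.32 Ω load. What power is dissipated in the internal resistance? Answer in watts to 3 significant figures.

0.193 W

r is in series with the load, so it carries the full circuit current — the loss in it is I²r.
I = ε / (r + R) = 3.00 / (0.277 + 3.32) = 0.8340 A
P_int = I² r = (0.8340)² × 0.277 = 0.1927 W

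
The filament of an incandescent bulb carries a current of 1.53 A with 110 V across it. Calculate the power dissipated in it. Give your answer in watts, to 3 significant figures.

V and I are known directly — P = V I, no intermediate step needed.
P = 110 V × 1.530 A = 168.3 W

168 W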